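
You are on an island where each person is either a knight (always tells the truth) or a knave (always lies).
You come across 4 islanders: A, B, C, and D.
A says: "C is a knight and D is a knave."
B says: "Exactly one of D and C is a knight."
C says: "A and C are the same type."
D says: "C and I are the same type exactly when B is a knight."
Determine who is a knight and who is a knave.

A is a knight, B is a knight, C is a knight, and D is a knave.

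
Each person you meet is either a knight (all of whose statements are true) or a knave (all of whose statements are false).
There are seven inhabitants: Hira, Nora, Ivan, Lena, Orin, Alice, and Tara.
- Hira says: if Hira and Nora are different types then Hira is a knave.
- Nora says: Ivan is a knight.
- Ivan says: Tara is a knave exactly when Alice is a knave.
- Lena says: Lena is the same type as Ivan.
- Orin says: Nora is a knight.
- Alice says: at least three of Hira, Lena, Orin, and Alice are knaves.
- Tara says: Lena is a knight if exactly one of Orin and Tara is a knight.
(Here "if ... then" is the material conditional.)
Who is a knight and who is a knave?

Hira is a knight, Nora is a knight, Ivan is a knight, Lena is a knave, Orin is a knight, Alice is a knave, and Tara is a knave.

Hira is a knight; "if Hira and Nora are different types then Hira is a knave" is True, as required.
Nora is a knight; "Ivan is a knight" is True, as required.
Ivan (knight): "Tara is a knave exactly when Alice is a knave" — True. ✓
Lena is a knave, so "Lena is the same type as Ivan" must be False — and it is.
Orin is a knight, so "Nora is a knight" must be True — and it is.
Alice is a knave, so "at least three of Hira, Lena, Orin, and Alice are knaves" must be False — and it is.
Since Tara is a knave, "Lena is a knight if exactly one of Orin and Tara is a knight" needs to be False, which holds.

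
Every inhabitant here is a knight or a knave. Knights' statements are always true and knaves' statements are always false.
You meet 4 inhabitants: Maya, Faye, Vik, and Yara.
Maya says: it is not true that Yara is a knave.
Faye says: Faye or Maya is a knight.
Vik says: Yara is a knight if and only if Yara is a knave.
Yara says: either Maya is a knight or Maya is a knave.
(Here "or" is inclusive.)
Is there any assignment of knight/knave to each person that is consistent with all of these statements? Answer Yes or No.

Yes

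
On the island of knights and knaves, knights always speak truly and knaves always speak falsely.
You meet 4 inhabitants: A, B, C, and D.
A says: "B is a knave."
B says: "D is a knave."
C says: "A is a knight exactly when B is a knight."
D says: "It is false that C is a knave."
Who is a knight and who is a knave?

Knights: B. Knaves: A, C, and D.

Suppose A is a knight. Then A's statement "B is a knave" would have to be true. Checking the 8 ways to assign the others, none is consistent with every speaker.
(For instance, with B=knight, C=knave, D=knave, A's claim "B is a knave" comes out false where it would need to be true.)
So A must be a knave, making "B is a knave" false. Taking A=knave, B=knight, C=knave, D=knave, each remaining statement checks out:
  B (knight): "D is a knave" — true. ✓
  C (knave): "A is a knight exactly when B is a knight" — false. ✓
  D (knave): "it is false that C is a knave" — false. ✓
This is the unique consistent assignment.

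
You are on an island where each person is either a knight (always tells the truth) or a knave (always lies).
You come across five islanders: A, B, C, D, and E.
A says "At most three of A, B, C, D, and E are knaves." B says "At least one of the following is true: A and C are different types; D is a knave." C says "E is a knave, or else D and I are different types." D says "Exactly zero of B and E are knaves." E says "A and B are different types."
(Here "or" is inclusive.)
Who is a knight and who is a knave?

A is a knight, B is a knight, C is a knight, D is a knave, and E is a knave.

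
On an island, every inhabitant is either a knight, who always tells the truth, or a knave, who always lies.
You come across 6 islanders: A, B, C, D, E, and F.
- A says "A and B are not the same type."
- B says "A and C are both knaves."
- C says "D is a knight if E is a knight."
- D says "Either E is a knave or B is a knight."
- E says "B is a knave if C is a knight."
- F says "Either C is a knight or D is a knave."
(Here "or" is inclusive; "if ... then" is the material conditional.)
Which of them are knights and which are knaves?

A is a knight, B is a knave, C is a knave, D is a knave, E is a knight, and F is a knight.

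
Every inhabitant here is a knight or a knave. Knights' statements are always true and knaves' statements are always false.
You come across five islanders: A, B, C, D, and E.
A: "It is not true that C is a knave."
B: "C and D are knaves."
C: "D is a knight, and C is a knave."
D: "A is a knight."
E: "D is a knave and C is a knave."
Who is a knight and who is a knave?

A is a knave, so "it is not true that C is a knave" must be False — and it is.
B is a knight, and the claim "C and D are knaves" is indeed true.
C is a knave; "D is a knight, and C is a knave" is False, as required.
D is a knave, and the claim "A is a knight" is indeed False.
E is a knight, and the claim "D is a knave and C is a knave" is indeed true.

Knights: B and E. Knaves: A, C, and D.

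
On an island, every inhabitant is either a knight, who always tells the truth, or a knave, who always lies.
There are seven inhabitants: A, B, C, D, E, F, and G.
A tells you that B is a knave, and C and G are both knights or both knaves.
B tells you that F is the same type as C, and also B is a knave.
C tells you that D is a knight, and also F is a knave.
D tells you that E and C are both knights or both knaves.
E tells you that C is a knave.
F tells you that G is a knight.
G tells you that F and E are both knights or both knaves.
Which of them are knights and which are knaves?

A is a knave, B is a knave, C is a knave, D is a knave, E is a knight, F is a knight, and G is a knight.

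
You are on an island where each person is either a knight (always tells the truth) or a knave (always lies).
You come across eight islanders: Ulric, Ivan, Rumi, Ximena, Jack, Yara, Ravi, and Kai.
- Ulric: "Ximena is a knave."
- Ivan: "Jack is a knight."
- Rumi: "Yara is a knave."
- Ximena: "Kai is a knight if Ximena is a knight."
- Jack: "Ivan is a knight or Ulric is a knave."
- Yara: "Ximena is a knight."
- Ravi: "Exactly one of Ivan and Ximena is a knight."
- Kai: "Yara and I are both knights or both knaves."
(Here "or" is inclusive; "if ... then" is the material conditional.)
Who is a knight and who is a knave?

Ulric is a knave, Ivan is a knight, Rumi is a knave, Ximena is a knight, Jack is a knight, Yara is a knight, Ravi is a knave, and Kai is a knight.

Ulric is a knave; "Ximena is a knave" is false, as required.
Ivan is a knight, and the claim "Jack is a knight" is indeed true.
As a knave, Rumi's statement "Yara is a knave" should be false; it is.
As a knight, Ximena's statement "Kai is a knight if Ximena is a knight" should be true; it is.
As a knight, Jack's statement "Ivan is a knight or Ulric is a knave" should be true; it is.
As a knight, Yara's statement "Ximena is a knight" should be true; it is.
Since Ravi is a knave, "exactly one of Ivan and Ximena is a knight" needs to be false, which holds.
Kai is a knight, so "Yara and I are both knights or both knaves" must be true — and it is.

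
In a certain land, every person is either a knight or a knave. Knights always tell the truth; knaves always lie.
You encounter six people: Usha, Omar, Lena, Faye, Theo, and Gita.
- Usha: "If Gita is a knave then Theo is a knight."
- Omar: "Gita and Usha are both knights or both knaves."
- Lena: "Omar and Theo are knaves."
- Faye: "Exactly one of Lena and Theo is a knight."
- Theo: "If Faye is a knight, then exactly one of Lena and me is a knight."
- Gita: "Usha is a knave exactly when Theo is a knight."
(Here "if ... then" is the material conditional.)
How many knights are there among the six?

3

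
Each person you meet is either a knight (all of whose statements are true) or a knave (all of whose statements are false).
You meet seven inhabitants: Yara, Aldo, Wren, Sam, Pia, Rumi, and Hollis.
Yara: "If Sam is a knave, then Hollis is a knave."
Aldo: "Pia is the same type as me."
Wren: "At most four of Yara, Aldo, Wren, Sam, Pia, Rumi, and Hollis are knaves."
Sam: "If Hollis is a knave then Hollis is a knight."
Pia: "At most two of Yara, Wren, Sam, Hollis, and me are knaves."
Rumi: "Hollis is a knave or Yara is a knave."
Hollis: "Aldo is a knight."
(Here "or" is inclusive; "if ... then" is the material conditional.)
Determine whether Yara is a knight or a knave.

Yara is a knight.

Consistent assignments: {Yara=knight, Aldo=knight, Wren=knight, Sam=knight, Pia=knight, Rumi=knave, Hollis=knight}; {Yara=knight, Aldo=knave, Wren=knight, Sam=knave, Pia=knight, Rumi=knight, Hollis=knave}
In every consistent assignment, Yara is a knight.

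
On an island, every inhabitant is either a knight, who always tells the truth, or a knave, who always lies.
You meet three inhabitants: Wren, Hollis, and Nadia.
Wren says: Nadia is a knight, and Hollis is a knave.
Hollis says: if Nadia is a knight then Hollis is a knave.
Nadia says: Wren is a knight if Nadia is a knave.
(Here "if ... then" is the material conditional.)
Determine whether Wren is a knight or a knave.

Consistent assignments: {Wren=knave, Hollis=knight, Nadia=knave}
In every consistent assignment, Wren is a knave.

Wren is a knave.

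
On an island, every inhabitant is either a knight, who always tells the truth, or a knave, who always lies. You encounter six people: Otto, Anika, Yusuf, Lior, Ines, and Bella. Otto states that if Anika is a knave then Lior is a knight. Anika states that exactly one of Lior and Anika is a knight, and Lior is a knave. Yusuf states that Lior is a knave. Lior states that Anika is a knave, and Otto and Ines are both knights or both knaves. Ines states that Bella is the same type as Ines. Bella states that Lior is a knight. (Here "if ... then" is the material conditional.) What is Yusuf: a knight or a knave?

Yusuf is a knave.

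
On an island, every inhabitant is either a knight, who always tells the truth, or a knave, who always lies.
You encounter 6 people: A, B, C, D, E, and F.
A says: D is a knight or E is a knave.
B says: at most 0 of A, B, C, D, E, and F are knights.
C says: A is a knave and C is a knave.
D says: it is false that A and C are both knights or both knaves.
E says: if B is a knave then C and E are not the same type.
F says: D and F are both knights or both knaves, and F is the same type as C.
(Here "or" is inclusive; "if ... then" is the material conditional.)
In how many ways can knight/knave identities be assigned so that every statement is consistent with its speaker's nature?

2

Consistent assignments:
  A=knight, B=knave, C=knave, D=knight, E=knight, F=knave
  A=knight, B=knave, C=knave, D=knight, E=knave, F=knave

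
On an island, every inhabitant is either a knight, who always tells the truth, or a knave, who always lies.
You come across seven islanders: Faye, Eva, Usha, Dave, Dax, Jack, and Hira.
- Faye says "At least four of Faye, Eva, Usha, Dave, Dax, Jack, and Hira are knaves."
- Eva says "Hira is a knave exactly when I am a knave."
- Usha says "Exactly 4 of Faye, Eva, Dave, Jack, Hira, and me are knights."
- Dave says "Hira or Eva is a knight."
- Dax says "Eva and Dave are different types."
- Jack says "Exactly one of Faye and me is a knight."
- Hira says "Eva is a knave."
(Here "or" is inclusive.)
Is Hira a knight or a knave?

Hira is a knight.

Consistent assignments: {Faye=knave, Eva=knave, Usha=knight, Dave=knight, Dax=knight, Jack=knight, Hira=knight}; {Faye=knave, Eva=knave, Usha=knave, Dave=knight, Dax=knight, Jack=knight, Hira=knight}
In every consistent assignment, Hira is a knight.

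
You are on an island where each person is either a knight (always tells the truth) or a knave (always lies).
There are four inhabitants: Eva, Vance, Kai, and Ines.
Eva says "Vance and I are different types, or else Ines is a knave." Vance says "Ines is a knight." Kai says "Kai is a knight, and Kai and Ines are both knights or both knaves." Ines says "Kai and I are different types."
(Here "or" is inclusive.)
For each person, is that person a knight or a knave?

Eva is a knight, Vance is a knave, Kai is a knave, and Ines is a knave.

Suppose Eva is a knave. Then Eva's statement "Vance and I are different types, or else Ines is a knave" would have to be false. Checking the 8 ways to assign the others, none is consistent with every speaker.
(For instance, with Vance=knave, Kai=knave, Ines=knave, Eva's claim "Vance and I are different types, or else Ines is a knave" comes out true where it would need to be false.)
So Eva must be a knight, making "Vance and I are different types, or else Ines is a knave" true. Taking Eva=knight, Vance=knave, Kai=knave, Ines=knave, each remaining statement checks out:
  Vance (knave): "Ines is a knight" — false. ✓
  Kai (knave): "Kai is a knight, and Kai and Ines are both knights or both knaves" — false. ✓
  Ines (knave): "Kai and I are different types" — false. ✓
This is the unique consistent assignment.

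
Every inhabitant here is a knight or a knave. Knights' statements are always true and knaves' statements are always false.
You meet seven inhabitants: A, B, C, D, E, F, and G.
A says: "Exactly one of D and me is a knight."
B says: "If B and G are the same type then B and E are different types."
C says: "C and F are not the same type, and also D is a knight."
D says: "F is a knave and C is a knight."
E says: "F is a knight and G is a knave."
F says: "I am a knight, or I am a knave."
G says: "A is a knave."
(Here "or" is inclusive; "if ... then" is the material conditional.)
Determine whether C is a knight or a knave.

C is a knave.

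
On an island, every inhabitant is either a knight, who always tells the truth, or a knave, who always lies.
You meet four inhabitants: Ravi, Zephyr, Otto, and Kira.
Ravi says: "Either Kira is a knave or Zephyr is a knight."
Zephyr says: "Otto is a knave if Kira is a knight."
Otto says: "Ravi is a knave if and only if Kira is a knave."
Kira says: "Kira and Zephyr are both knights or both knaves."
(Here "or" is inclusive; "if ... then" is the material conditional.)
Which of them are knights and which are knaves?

Suppose Ravi is a knave. Then Ravi's statement "either Kira is a knave or Zephyr is a knight" would have to be false. Checking the 8 ways to assign the others, none is consistent with every speaker.
(For instance, with Zephyr=knight, Otto=knave, Kira=knave, Ravi's claim "either Kira is a knave or Zephyr is a knight" comes out true where it would need to be false.)
So Ravi must be a knight, making "either Kira is a knave or Zephyr is a knight" true. Taking Ravi=knight, Zephyr=knight, Otto=knave, Kira=knave, each remaining statement checks out:
  Zephyr (knight): "Otto is a knave if Kira is a knight" — true. ✓
  Otto (knave): "Ravi is a knave if and only if Kira is a knave" — false. ✓
  Kira (knave): "Kira and Zephyr are both knights or both knaves" — false. ✓
This is the unique consistent assignment.

Knights: Ravi and Zephyr. Knaves: Otto and Kira.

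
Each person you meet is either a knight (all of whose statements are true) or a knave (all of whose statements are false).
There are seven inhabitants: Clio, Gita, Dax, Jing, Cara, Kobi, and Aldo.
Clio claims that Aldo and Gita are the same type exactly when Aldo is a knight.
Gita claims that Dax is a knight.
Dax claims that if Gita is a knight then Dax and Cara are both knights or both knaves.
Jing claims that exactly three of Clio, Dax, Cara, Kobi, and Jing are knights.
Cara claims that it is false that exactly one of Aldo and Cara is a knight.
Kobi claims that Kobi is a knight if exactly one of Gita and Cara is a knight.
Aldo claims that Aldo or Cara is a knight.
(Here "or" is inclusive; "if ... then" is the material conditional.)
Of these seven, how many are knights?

6

The unique consistent assignment is Clio=knight, Gita=knight, Dax=knight, Jing=knave, Cara=knight, Kobi=knight, Aldo=knight.
That has 6 knights.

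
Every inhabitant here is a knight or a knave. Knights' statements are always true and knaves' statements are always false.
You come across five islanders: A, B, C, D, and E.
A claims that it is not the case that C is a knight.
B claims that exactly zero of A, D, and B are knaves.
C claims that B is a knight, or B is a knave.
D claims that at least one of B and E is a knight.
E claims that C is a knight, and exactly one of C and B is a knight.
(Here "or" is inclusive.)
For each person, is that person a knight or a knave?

Suppose A is a knight. Then A's statement "it is not the case that C is a knight" would have to be true. Checking the 16 ways to assign the others, none is consistent with every speaker.
(For instance, with B=knave, C=knight, D=knight, E=knight, A's claim "it is not the case that C is a knight" comes out false where it would need to be true.)
So A must be a knave, making "it is not the case that C is a knight" false. Taking A=knave, B=knave, C=knight, D=knight, E=knight, each remaining statement checks out:
  B (knave): "exactly zero of A, D, and B are knaves" — false. ✓
  C (knight): "B is a knight, or B is a knave" — true. ✓
  D (knight): "at least one of B and E is a knight" — true. ✓
  E (knight): "C is a knight, and exactly one of C and B is a knight" — true. ✓
This is the unique consistent assignment.

A is a knave, B is a knave, C is a knight, D is a knight, and E is a knight.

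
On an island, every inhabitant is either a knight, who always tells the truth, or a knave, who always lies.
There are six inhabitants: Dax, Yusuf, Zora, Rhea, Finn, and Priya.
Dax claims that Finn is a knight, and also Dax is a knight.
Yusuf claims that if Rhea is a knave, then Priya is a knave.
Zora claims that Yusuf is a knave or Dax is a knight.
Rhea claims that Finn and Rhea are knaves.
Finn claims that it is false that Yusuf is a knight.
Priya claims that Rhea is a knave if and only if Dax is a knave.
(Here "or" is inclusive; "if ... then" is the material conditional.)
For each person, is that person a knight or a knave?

Dax is a knave, Yusuf is a knave, Zora is a knight, Rhea is a knave, Finn is a knight, and Priya is a knight.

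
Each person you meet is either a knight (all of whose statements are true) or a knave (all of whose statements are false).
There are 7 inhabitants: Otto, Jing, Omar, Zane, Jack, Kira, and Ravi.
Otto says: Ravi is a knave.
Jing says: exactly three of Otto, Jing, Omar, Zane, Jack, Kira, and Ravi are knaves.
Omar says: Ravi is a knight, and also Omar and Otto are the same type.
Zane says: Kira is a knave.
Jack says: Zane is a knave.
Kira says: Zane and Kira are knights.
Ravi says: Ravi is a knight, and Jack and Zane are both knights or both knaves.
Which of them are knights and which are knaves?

Otto is a knight, Jing is a knave, Omar is a knave, Zane is a knight, Jack is a knave, Kira is a knave, and Ravi is a knave.

Otto (knight): "Ravi is a knave" — True. ✓
Jing is a knave; "exactly three of Otto, Jing, Omar, Zane, Jack, Kira, and Ravi are knaves" is false, as required.
Omar is a knave, so "Ravi is a knight, and also Omar and Otto are the same type" must be false — and it is.
As a knight, Zane's statement "Kira is a knave" should be True; it is.
Jack is a knave, and the claim "Zane is a knave" is indeed false.
Since Kira is a knave, "Zane and Kira are knights" needs to be false, which holds.
As a knave, Ravi's statement "Ravi is a knight, and Jack and Zane are both knights or both knaves" should be false; it is.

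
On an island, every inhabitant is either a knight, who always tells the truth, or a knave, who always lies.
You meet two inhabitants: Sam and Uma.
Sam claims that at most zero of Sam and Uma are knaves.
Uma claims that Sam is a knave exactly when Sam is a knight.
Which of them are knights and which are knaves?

Sam is a knave, and the claim "at most zero of Sam and Uma are knaves" is indeed false.
Uma is a knave; "Sam is a knave exactly when Sam is a knight" is false, as required.

Sam is a knave and Uma is a knave.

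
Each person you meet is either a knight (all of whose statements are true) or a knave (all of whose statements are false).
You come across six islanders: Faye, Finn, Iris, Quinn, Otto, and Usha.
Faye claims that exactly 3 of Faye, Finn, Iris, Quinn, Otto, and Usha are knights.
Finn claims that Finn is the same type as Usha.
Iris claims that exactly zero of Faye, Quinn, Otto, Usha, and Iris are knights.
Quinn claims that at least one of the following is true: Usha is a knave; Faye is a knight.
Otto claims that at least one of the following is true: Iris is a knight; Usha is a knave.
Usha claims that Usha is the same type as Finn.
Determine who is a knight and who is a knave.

Knights: Finn and Usha. Knaves: Faye, Iris, Quinn, and Otto.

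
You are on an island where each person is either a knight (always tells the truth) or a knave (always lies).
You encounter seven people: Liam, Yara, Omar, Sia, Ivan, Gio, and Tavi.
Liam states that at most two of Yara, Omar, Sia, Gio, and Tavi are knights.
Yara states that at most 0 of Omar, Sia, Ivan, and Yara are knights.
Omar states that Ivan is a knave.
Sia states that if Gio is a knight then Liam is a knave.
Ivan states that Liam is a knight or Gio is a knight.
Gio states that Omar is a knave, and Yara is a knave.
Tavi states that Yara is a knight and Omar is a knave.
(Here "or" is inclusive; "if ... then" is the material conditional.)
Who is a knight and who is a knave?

Liam is a knight, Yara is a knave, Omar is a knave, Sia is a knave, Ivan is a knight, Gio is a knight, and Tavi is a knave.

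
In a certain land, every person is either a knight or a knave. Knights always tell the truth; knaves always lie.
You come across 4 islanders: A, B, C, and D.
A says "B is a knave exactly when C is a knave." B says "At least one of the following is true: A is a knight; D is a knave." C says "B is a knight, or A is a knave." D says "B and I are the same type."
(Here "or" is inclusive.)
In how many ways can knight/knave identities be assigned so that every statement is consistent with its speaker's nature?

2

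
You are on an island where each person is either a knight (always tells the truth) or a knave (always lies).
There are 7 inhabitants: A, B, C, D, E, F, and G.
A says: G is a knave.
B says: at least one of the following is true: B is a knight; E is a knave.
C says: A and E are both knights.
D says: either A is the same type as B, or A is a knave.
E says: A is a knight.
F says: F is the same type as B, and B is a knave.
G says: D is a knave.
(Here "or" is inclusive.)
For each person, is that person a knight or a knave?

A is a knight, and the claim "G is a knave" is indeed True.
Since B is a knight, "at least one of the following is true: B is a knight; E is a knave" needs to be True, which holds.
C is a knight, so "A and E are both knights" must be True — and it is.
D (knight): "either A is the same type as B, or A is a knave" — True. ✓
E is a knight, so "A is a knight" must be True — and it is.
F is a knave; "F is the same type as B, and B is a knave" is false, as required.
G is a knave, and the claim "D is a knave" is indeed false.

A is a knight, B is a knight, C is a knight, D is a knight, E is a knight, F is a knave, and G is a knave.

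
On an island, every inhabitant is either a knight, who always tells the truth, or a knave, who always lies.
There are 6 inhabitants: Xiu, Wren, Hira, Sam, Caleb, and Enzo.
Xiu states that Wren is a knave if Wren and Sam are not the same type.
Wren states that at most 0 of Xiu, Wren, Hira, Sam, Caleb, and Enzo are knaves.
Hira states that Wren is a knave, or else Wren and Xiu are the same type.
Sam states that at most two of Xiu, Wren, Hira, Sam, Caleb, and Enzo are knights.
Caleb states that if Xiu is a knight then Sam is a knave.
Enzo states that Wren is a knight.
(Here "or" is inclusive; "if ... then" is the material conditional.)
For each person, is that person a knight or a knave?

As a knight, Xiu's statement "Wren is a knave if Wren and Sam are not the same type" should be True; it is.
As a knave, Wren's statement "at most 0 of Xiu, Wren, Hira, Sam, Caleb, and Enzo are knaves" should be False; it is.
Hira is a knight, so "Wren is a knave, or else Wren and Xiu are the same type" must be True — and it is.
Sam is a knave, so "at most two of Xiu, Wren, Hira, Sam, Caleb, and Enzo are knights" must be False — and it is.
Caleb is a knight, and the claim "if Xiu is a knight then Sam is a knave" is indeed True.
As a knave, Enzo's statement "Wren is a knight" should be False; it is.

Xiu is a knight, Wren is a knave, Hira is a knight, Sam is a knave, Caleb is a knight, and Enzo is a knave.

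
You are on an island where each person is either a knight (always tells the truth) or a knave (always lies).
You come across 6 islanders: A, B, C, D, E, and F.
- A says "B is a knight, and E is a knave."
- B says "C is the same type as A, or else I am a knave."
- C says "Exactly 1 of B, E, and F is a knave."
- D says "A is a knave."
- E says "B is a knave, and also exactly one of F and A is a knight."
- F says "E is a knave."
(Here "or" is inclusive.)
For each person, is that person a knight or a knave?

A is a knight, B is a knight, C is a knight, D is a knave, E is a knave, and F is a knight.

A (knight): "B is a knight, and E is a knave" — True. ✓
Since B is a knight, "C is the same type as A, or else I am a knave" needs to be True, which holds.
C (knight): "exactly 1 of B, E, and F is a knave" — True. ✓
D is a knave, so "A is a knave" must be false — and it is.
As a knave, E's statement "B is a knave, and also exactly one of F and A is a knight" should be false; it is.
F is a knight, so "E is a knave" must be True — and it is.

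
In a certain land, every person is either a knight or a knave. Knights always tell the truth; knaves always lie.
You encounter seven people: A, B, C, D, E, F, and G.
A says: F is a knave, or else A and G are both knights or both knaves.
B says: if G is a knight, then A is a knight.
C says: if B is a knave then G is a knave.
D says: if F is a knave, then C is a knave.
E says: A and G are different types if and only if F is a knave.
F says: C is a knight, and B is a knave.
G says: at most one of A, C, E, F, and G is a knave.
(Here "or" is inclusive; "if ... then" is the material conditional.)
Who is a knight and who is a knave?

Knights: A, B, C, and E. Knaves: D, F, and G.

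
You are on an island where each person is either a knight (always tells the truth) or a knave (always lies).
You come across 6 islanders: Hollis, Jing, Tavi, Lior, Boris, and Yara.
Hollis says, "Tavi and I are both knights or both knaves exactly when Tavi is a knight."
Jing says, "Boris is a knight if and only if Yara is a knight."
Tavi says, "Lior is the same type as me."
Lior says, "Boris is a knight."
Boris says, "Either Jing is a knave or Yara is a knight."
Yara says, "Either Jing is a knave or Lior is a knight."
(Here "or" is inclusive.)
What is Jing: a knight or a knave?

Jing is a knight.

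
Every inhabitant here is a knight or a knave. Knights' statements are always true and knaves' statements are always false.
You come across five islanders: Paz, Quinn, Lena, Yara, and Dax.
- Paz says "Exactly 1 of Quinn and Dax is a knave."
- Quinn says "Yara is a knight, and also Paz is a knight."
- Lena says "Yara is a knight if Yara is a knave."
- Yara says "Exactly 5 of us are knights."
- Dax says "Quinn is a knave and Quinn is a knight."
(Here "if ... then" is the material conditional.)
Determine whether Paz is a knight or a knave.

Paz is a knave.

Consistent assignments: {Paz=knave, Quinn=knave, Lena=knave, Yara=knave, Dax=knave}
In every consistent assignment, Paz is a knave.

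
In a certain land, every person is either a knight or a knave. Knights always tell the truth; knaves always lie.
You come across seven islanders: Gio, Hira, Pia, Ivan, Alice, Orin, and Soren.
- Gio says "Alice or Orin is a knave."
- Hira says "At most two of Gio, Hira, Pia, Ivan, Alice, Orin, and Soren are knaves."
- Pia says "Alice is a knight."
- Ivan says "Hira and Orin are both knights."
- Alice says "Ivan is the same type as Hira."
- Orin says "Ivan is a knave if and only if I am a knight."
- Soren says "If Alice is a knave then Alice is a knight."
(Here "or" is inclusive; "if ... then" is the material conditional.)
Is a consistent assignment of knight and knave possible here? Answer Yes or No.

One consistent assignment: Gio=knight, Hira=knave, Pia=knight, Ivan=knave, Alice=knight, Orin=knave, Soren=knight.

Yes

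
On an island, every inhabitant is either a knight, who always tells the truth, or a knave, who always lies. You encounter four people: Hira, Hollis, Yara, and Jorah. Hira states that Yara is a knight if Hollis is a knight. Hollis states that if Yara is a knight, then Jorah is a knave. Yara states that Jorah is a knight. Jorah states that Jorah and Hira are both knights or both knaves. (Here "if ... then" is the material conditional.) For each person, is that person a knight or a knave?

Hira is a knight, Hollis is a knave, Yara is a knight, and Jorah is a knight.

Hira is a knight; "Yara is a knight if Hollis is a knight" is True, as required.
Hollis (knave): "if Yara is a knight, then Jorah is a knave" — false. ✓
Yara is a knight; "Jorah is a knight" is True, as required.
Jorah (knight): "Jorah and Hira are both knights or both knaves" — True. ✓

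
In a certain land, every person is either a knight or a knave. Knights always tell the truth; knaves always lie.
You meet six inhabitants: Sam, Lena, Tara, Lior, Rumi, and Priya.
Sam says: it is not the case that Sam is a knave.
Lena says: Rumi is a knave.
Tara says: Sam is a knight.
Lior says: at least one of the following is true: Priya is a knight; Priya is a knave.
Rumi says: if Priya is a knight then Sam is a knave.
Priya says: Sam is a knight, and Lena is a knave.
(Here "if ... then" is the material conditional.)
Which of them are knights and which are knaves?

Knights: Lior and Rumi. Knaves: Sam, Lena, Tara, and Priya.

Since Sam is a knave, "it is not the case that Sam is a knave" needs to be false, which holds.
Lena is a knave, so "Rumi is a knave" must be false — and it is.
Tara is a knave; "Sam is a knight" is false, as required.
Lior is a knight; "at least one of the following is true: Priya is a knight; Priya is a knave" is true, as required.
Since Rumi is a knight, "if Priya is a knight then Sam is a knave" needs to be true, which holds.
Priya is a knave, and the claim "Sam is a knight, and Lena is a knave" is indeed false.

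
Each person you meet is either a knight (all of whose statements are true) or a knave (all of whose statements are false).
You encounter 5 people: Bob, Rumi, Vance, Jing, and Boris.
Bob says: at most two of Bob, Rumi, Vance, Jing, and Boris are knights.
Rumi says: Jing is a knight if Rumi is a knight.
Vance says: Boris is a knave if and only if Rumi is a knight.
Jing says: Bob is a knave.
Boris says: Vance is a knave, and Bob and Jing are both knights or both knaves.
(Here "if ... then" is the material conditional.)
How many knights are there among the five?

The unique consistent assignment is Bob=knave, Rumi=knight, Vance=knight, Jing=knight, Boris=knave.
That has 3 knights.

3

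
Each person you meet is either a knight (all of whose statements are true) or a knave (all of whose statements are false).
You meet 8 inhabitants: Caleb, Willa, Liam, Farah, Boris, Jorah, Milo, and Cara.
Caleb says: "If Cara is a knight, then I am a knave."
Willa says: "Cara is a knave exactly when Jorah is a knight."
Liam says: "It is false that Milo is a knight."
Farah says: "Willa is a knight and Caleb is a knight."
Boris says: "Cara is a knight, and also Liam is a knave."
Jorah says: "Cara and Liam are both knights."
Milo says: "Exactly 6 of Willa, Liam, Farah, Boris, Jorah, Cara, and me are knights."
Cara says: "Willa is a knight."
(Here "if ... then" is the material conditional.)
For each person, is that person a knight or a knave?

Knights: Caleb and Liam. Knaves: Willa, Farah, Boris, Jorah, Milo, and Cara.

As a knight, Caleb's statement "if Cara is a knight, then I am a knave" should be True; it is.
Willa (knave): "Cara is a knave exactly when Jorah is a knight" — false. ✓
Since Liam is a knight, "it is false that Milo is a knight" needs to be True, which holds.
As a knave, Farah's statement "Willa is a knight and Caleb is a knight" should be false; it is.
Boris is a knave, and the claim "Cara is a knight, and also Liam is a knave" is indeed false.
Jorah is a knave; "Cara and Liam are both knights" is false, as required.
As a knave, Milo's statement "exactly 6 of Willa, Liam, Farah, Boris, Jorah, Cara, and me are knights" should be false; it is.
Since Cara is a knave, "Willa is a knight" needs to be false, which holds.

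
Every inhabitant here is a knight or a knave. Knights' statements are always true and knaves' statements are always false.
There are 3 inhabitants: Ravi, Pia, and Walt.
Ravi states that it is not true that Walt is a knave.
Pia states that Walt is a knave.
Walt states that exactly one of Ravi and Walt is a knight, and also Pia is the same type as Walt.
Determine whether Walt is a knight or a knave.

Walt is a knave.

Consistent assignments: {Ravi=knave, Pia=knight, Walt=knave}
In every consistent assignment, Walt is a knave.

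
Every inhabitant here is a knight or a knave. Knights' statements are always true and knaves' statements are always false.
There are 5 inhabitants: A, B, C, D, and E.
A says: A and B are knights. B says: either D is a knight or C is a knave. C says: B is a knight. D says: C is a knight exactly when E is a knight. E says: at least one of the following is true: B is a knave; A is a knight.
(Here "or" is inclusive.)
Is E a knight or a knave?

E is a knight.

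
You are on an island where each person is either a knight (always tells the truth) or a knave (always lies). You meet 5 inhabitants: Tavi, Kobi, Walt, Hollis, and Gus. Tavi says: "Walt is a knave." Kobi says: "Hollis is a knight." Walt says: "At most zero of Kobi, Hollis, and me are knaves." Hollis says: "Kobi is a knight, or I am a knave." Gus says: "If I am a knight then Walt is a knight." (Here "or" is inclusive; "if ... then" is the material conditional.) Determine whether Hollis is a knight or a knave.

Hollis is a knight.

Consistent assignments: {Tavi=knave, Kobi=knight, Walt=knight, Hollis=knight, Gus=knight}
In every consistent assignment, Hollis is a knight.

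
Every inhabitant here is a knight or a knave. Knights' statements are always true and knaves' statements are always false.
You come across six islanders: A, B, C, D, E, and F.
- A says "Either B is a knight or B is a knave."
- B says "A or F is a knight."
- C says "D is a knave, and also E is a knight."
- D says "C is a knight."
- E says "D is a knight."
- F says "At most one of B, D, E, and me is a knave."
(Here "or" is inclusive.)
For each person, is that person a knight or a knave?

A is a knight, B is a knight, C is a knave, D is a knave, E is a knave, and F is a knave.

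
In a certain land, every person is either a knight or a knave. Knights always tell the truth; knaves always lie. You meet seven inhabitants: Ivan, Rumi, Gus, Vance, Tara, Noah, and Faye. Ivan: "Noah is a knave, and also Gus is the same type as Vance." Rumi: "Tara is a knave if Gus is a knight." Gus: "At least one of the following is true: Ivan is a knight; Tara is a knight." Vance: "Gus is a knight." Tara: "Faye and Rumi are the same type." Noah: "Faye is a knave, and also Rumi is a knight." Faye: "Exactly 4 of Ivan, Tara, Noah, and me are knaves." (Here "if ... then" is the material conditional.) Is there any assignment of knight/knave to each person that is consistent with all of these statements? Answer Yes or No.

Yes

One consistent assignment: Ivan=knight, Rumi=knave, Gus=knight, Vance=knight, Tara=knight, Noah=knave, Faye=knave.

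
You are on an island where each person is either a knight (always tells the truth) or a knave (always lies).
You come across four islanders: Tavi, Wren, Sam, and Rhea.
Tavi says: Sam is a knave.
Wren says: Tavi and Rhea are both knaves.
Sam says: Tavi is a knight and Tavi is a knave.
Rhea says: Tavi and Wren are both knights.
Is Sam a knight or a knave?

Sam is a knave.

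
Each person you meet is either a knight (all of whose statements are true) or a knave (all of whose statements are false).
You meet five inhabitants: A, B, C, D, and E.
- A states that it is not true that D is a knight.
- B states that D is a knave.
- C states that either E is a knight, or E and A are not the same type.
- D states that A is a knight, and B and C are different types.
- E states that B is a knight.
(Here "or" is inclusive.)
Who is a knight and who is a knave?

A is a knight, so "it is not true that D is a knight" must be true — and it is.
B is a knight; "D is a knave" is true, as required.
C (knight): "either E is a knight, or E and A are not the same type" — true. ✓
D is a knave, and the claim "A is a knight, and B and C are different types" is indeed False.
E is a knight, and the claim "B is a knight" is indeed true.

Knights: A, B, C, and E. Knaves: D.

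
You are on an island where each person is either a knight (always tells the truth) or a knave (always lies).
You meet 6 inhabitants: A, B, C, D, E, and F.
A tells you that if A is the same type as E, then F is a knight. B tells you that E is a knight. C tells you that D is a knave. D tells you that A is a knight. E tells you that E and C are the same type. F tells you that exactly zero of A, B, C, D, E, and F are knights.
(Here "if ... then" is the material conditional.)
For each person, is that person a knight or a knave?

A is a knave, B is a knave, C is a knight, D is a knave, E is a knave, and F is a knave.

A is a knave; "if A is the same type as E, then F is a knight" is False, as required.
B (knave): "E is a knight" — False. ✓
C (knight): "D is a knave" — True. ✓
D is a knave, so "A is a knight" must be False — and it is.
E is a knave, and the claim "E and C are the same type" is indeed False.
F (knave): "exactly zero of A, B, C, D, E, and F are knights" — False. ✓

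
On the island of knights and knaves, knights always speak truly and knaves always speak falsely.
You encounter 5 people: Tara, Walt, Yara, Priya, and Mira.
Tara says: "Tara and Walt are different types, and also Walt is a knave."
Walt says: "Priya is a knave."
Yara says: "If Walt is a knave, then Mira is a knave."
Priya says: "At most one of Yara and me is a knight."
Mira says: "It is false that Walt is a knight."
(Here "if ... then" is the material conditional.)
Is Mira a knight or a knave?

Mira is a knight.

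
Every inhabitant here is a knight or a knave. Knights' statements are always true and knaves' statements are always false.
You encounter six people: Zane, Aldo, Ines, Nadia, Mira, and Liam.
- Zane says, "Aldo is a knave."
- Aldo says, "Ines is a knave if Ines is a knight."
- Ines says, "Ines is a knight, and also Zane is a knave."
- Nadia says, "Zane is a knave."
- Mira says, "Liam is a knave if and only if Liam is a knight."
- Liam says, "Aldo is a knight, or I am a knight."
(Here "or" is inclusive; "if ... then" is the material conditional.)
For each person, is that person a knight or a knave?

Zane is a knave, Aldo is a knight, Ines is a knave, Nadia is a knight, Mira is a knave, and Liam is a knight.

Since Zane is a knave, "Aldo is a knave" needs to be False, which holds.
Aldo is a knight; "Ines is a knave if Ines is a knight" is true, as required.
Ines is a knave, so "Ines is a knight, and also Zane is a knave" must be False — and it is.
Nadia is a knight; "Zane is a knave" is true, as required.
Mira (knave): "Liam is a knave if and only if Liam is a knight" — False. ✓
Since Liam is a knight, "Aldo is a knight, or I am a knight" needs to be true, which holds.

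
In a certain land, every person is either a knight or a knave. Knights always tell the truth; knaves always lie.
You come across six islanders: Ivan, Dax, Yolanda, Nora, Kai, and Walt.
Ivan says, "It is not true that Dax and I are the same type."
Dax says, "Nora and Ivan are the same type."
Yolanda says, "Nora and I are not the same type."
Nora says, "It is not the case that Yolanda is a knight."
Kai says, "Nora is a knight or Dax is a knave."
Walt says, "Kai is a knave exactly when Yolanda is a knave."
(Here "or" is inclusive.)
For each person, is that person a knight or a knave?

Ivan is a knight, Dax is a knave, Yolanda is a knight, Nora is a knave, Kai is a knight, and Walt is a knight.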